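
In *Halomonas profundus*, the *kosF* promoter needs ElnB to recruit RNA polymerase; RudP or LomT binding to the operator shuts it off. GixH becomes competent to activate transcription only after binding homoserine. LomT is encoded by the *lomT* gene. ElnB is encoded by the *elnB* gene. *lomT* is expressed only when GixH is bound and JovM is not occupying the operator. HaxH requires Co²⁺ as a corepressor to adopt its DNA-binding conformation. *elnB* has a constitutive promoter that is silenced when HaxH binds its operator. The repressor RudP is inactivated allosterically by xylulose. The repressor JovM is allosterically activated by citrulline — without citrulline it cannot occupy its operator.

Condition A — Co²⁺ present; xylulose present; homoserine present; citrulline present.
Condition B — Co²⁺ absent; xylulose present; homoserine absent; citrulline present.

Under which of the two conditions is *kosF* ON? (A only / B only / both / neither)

B only

Condition A:
Co²⁺ is present, so HaxH is active.
With repressor HaxH bound, *elnB* is not transcribed.
So ElnB is not produced.
Xylulose is present, so RudP is inactive.
Homoserine is present, so GixH is active.
Citrulline is present, so JovM is active.
With repressor JovM bound, *lomT* is not transcribed.
So LomT is not produced.
Required activator ElnB is absent, so *kosF* is not transcribed.
→ *kosF* is OFF in A.
Condition B:
Co²⁺ is absent, so HaxH is inactive.
With no repressor bound, *elnB* is transcribed.
So ElnB is produced and active.
Xylulose is present, so RudP is inactive.
Homoserine is absent, so GixH is inactive.
Citrulline is present, so JovM is active.
With repressor JovM bound, *lomT* is not transcribed.
So LomT is not produced.
No repressor is bound and ElnB is active, so *kosF* is transcribed.
→ *kosF* is ON in B.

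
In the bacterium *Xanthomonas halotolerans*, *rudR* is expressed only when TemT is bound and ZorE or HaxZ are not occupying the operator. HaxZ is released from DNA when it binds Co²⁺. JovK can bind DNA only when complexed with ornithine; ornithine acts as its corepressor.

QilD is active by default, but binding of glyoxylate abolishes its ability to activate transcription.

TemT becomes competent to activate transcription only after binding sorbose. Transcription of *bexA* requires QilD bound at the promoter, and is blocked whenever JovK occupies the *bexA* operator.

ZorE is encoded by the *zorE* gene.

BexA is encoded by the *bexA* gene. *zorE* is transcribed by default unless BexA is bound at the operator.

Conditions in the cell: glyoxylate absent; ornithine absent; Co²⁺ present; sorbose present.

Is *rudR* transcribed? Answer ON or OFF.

ON

Glyoxylate is absent, so QilD is active.
Ornithine is absent, so JovK is inactive.
No repressor is bound and QilD is active, so *bexA* is transcribed.
So BexA is produced and active.
With repressor BexA bound, *zorE* is not transcribed.
So ZorE is not produced.
Co²⁺ is present, so HaxZ is inactive.
Sorbose is present, so TemT is active.
No repressor is bound and TemT is active, so *rudR* is transcribed.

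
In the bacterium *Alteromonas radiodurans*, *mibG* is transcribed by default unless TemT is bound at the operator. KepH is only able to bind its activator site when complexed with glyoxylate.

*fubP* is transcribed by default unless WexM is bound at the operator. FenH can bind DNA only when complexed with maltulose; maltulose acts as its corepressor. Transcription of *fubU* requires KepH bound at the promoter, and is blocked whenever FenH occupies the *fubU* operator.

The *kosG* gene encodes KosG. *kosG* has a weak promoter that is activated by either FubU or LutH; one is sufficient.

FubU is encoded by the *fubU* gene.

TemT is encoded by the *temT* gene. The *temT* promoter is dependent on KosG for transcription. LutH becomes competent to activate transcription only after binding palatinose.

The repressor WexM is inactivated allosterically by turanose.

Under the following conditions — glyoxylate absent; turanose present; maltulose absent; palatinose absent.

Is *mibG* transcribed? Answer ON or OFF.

ON

Maltulose is absent, so FenH is inactive.
Glyoxylate is absent, so KepH is inactive.
Required activator KepH is absent, so *fubU* is not transcribed.
So FubU is not produced.
Palatinose is absent, so LutH is inactive.
No activator is available at the *kosG* promoter, so *kosG* is not transcribed.
So KosG is not produced.
Required activator KosG is absent, so *temT* is not transcribed.
So TemT is not produced.
With no repressor bound, *mibG* is transcribed.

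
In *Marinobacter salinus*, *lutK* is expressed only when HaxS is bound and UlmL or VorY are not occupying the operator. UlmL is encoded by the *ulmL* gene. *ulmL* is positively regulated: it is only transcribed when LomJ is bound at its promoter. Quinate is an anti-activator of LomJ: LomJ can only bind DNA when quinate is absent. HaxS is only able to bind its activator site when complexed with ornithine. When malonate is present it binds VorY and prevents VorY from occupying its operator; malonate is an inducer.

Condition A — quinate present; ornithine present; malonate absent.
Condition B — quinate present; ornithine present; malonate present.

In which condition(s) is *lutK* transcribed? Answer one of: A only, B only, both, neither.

Condition A:
Quinate is present, so LomJ is inactive.
Required activator LomJ is absent, so *ulmL* is not transcribed.
So UlmL is not produced.
Ornithine is present, so HaxS is active.
Malonate is absent, so VorY is active.
With repressor VorY bound, *lutK* is not transcribed.
→ *lutK* is OFF in A.
Condition B:
Quinate is present, so LomJ is inactive.
Required activator LomJ is absent, so *ulmL* is not transcribed.
So UlmL is not produced.
Ornithine is present, so HaxS is active.
Malonate is present, so VorY is inactive.
No repressor is bound and HaxS is active, so *lutK* is transcribed.
→ *lutK* is ON in B.

B only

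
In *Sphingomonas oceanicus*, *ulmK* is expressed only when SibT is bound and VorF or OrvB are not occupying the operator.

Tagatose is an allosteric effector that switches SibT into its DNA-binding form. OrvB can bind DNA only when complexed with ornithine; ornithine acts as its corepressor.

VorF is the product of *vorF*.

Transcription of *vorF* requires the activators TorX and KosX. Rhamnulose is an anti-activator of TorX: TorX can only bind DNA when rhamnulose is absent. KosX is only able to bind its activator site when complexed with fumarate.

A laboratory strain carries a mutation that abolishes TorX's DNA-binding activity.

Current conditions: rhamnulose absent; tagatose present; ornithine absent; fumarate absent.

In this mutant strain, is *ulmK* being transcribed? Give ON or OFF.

TorX is non-functional in this strain, so it has no effect.
Fumarate is absent, so KosX is inactive.
Required activator TorX is absent, so *vorF* is not transcribed.
So VorF is not produced.
Tagatose is present, so SibT is active.
Ornithine is absent, so OrvB is inactive.
No repressor is bound and SibT is active, so *ulmK* is transcribed.

ON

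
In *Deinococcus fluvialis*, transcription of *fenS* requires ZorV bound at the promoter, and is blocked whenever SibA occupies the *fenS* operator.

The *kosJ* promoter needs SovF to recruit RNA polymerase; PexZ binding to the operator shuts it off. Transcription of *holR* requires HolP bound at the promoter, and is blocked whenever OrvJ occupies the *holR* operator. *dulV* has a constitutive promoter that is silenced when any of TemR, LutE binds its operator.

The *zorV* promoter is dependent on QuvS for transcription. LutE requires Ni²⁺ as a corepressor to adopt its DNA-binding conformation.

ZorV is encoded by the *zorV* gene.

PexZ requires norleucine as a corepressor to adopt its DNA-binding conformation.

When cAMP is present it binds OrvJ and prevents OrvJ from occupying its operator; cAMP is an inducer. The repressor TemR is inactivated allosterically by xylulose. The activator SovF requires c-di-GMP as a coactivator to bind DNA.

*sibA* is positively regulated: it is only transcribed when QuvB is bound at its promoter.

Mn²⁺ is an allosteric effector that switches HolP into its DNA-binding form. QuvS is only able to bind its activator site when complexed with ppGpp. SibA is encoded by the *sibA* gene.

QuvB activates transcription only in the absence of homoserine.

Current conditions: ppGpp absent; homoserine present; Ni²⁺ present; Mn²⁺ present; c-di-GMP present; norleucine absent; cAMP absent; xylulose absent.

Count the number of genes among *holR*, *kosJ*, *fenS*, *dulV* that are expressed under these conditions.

1

Mn²⁺ is present, so HolP is active.
cAMP is absent, so OrvJ is active.
With repressor OrvJ bound, *holR* is not transcribed.
→ *holR* is OFF.
Norleucine is absent, so PexZ is inactive.
c-di-GMP is present, so SovF is active.
No repressor is bound and SovF is active, so *kosJ* is transcribed.
→ *kosJ* is ON.
Homoserine is present, so QuvB is inactive.
Required activator QuvB is absent, so *sibA* is not transcribed.
So SibA is not produced.
ppGpp is absent, so QuvS is inactive.
Required activator QuvS is absent, so *zorV* is not transcribed.
So ZorV is not produced.
Required activator ZorV is absent, so *fenS* is not transcribed.
→ *fenS* is OFF.
Xylulose is absent, so TemR is active.
Ni²⁺ is present, so LutE is active.
With repressor TemR bound, *dulV* is not transcribed.
→ *dulV* is OFF.
1 of the 4 genes is transcribed.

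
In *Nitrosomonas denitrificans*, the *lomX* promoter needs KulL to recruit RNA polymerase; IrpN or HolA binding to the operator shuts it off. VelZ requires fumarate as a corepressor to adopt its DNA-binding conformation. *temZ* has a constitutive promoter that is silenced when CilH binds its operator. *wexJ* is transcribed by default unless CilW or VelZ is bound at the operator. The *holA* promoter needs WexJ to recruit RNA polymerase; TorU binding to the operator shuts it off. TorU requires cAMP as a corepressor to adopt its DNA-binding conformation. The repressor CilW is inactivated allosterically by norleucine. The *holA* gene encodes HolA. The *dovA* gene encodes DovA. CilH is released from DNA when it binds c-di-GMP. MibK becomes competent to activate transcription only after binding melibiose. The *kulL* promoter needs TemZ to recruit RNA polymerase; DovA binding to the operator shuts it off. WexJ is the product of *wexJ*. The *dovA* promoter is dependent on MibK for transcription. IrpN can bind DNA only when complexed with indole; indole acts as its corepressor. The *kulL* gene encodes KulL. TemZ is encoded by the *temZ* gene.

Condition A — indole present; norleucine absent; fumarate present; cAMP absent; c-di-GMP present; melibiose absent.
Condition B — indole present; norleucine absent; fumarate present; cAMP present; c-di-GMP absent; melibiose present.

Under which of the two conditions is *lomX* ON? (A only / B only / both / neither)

neither

Condition A:
Indole is present, so IrpN is active.
Norleucine is absent, so CilW is active.
Fumarate is present, so VelZ is active.
With repressor CilW bound, *wexJ* is not transcribed.
So WexJ is not produced.
cAMP is absent, so TorU is inactive.
Required activator WexJ is absent, so *holA* is not transcribed.
So HolA is not produced.
c-di-GMP is present, so CilH is inactive.
With no repressor bound, *temZ* is transcribed.
So TemZ is produced and active.
Melibiose is absent, so MibK is inactive.
Required activator MibK is absent, so *dovA* is not transcribed.
So DovA is not produced.
No repressor is bound and TemZ is active, so *kulL* is transcribed.
So KulL is produced and active.
With repressor IrpN bound, *lomX* is not transcribed.
→ *lomX* is OFF in A.
Condition B:
Indole is present, so IrpN is active.
Norleucine is absent, so CilW is active.
Fumarate is present, so VelZ is active.
With repressor CilW bound, *wexJ* is not transcribed.
So WexJ is not produced.
cAMP is present, so TorU is active.
With repressor TorU bound, *holA* is not transcribed.
So HolA is not produced.
c-di-GMP is absent, so CilH is active.
With repressor CilH bound, *temZ* is not transcribed.
So TemZ is not produced.
Melibiose is present, so MibK is active.
No repressor is bound and MibK is active, so *dovA* is transcribed.
So DovA is produced and active.
With repressor DovA bound, *kulL* is not transcribed.
So KulL is not produced.
With repressor IrpN bound, *lomX* is not transcribed.
→ *lomX* is OFF in B.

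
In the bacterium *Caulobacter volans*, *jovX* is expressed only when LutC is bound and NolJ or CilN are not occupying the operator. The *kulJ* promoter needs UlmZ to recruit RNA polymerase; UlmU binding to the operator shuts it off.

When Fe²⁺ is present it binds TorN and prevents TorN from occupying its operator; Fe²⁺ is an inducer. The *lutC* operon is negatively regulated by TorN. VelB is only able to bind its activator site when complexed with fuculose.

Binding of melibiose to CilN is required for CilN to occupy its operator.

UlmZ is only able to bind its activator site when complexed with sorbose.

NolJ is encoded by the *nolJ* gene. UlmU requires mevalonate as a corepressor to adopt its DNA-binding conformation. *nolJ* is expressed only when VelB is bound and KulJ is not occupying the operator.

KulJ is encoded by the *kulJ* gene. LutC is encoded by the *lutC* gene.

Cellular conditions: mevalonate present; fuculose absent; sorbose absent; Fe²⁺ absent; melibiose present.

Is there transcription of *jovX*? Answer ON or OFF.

OFF

Sorbose is absent, so UlmZ is inactive.
Mevalonate is present, so UlmU is active.
With repressor UlmU bound, *kulJ* is not transcribed.
So KulJ is not produced.
Fuculose is absent, so VelB is inactive.
Required activator VelB is absent, so *nolJ* is not transcribed.
So NolJ is not produced.
Melibiose is present, so CilN is active.
Fe²⁺ is absent, so TorN is active.
With repressor TorN bound, *lutC* is not transcribed.
So LutC is not produced.
With repressor CilN bound, *jovX* is not transcribed.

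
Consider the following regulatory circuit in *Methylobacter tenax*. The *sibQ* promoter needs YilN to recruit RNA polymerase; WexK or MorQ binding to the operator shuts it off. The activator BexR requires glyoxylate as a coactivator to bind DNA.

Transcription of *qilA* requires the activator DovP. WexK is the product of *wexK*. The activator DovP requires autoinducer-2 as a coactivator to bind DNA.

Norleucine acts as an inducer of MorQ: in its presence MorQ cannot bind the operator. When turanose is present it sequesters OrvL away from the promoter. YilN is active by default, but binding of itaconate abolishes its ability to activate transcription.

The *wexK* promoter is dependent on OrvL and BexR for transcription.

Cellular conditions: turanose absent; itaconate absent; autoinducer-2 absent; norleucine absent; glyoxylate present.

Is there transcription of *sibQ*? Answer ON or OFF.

OFF

Itaconate is absent, so YilN is active.
Turanose is absent, so OrvL is active.
Glyoxylate is present, so BexR is active.
No repressor is bound and OrvL and BexR are active, so *wexK* is transcribed.
So WexK is produced and active.
Norleucine is absent, so MorQ is active.
With repressor WexK bound, *sibQ* is not transcribed.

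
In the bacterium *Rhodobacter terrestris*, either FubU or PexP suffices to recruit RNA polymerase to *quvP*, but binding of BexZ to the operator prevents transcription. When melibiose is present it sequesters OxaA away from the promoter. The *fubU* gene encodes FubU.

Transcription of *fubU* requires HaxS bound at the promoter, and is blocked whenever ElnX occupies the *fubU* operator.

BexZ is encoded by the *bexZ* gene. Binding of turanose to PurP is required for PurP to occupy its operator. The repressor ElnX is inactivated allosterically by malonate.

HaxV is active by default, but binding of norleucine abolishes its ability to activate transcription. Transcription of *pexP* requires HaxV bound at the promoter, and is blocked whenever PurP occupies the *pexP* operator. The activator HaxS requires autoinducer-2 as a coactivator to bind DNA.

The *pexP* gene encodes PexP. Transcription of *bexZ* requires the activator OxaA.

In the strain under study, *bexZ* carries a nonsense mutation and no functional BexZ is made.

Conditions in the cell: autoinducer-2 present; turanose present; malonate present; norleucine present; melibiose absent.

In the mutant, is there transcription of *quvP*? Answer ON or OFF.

ON

BexZ is non-functional in this strain, so it has no effect.
Malonate is present, so ElnX is inactive.
Autoinducer-2 is present, so HaxS is active.
No repressor is bound and HaxS is active, so *fubU* is transcribed.
So FubU is produced and active.
Norleucine is present, so HaxV is inactive.
Turanose is present, so PurP is active.
With repressor PurP bound, *pexP* is not transcribed.
So PexP is not produced.
Activator FubU is present, so *quvP* is transcribed.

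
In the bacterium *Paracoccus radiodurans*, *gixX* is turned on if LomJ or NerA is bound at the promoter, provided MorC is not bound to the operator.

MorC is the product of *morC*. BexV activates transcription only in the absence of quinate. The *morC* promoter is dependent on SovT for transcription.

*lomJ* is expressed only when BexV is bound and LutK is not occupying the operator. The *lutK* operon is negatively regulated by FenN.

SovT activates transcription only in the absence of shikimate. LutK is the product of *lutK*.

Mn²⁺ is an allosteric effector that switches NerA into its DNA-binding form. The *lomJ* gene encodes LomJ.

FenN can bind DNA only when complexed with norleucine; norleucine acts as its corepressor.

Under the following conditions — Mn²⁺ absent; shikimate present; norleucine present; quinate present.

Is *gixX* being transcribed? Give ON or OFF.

Norleucine is present, so FenN is active.
With repressor FenN bound, *lutK* is not transcribed.
So LutK is not produced.
Quinate is present, so BexV is inactive.
Required activator BexV is absent, so *lomJ* is not transcribed.
So LomJ is not produced.
Mn²⁺ is absent, so NerA is inactive.
Shikimate is present, so SovT is inactive.
Required activator SovT is absent, so *morC* is not transcribed.
So MorC is not produced.
No activator is available at the *gixX* promoter, so *gixX* is not transcribed.

OFF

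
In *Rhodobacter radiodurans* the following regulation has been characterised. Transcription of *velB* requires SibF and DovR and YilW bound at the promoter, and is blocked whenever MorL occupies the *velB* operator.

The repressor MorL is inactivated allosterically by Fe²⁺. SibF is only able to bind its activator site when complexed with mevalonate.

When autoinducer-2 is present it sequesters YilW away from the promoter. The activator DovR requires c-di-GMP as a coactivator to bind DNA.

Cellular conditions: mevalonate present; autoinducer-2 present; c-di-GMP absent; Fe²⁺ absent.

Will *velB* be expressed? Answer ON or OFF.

Mevalonate is present, so SibF is active.
c-di-GMP is absent, so DovR is inactive.
Fe²⁺ is absent, so MorL is active.
Autoinducer-2 is present, so YilW is inactive.
With repressor MorL bound, *velB* is not transcribed.

OFF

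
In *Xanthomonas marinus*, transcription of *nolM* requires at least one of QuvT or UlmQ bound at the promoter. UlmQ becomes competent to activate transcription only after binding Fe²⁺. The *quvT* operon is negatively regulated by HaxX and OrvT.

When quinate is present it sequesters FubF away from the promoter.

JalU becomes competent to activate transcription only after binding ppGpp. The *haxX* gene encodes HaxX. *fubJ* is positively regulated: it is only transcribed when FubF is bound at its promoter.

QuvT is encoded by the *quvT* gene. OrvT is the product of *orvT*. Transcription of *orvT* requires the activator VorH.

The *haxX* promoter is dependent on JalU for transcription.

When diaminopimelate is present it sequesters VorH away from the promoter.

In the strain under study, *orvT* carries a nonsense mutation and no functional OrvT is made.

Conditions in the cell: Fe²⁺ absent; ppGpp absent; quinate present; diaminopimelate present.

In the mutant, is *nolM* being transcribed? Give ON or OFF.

ppGpp is absent, so JalU is inactive.
Required activator JalU is absent, so *haxX* is not transcribed.
So HaxX is not produced.
OrvT is non-functional in this strain, so it has no effect.
With no repressor bound, *quvT* is transcribed.
So QuvT is produced and active.
Fe²⁺ is absent, so UlmQ is inactive.
Activator QuvT is present, so *nolM* is transcribed.

ON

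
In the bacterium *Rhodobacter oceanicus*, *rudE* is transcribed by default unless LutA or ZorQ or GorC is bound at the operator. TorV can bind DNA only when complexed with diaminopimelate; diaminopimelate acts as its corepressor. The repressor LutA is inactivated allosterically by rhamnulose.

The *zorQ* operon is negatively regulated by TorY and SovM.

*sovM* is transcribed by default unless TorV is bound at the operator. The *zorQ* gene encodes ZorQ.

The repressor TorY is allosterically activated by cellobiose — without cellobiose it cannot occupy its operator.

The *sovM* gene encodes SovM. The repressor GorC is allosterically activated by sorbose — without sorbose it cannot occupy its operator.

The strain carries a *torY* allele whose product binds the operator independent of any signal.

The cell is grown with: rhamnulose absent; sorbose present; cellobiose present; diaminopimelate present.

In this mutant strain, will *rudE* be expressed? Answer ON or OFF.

Rhamnulose is absent, so LutA is active.
TorY is constitutively active in this strain.
Diaminopimelate is present, so TorV is active.
With repressor TorV bound, *sovM* is not transcribed.
So SovM is not produced.
With repressor TorY bound, *zorQ* is not transcribed.
So ZorQ is not produced.
Sorbose is present, so GorC is active.
With repressor LutA bound, *rudE* is not transcribed.

OFF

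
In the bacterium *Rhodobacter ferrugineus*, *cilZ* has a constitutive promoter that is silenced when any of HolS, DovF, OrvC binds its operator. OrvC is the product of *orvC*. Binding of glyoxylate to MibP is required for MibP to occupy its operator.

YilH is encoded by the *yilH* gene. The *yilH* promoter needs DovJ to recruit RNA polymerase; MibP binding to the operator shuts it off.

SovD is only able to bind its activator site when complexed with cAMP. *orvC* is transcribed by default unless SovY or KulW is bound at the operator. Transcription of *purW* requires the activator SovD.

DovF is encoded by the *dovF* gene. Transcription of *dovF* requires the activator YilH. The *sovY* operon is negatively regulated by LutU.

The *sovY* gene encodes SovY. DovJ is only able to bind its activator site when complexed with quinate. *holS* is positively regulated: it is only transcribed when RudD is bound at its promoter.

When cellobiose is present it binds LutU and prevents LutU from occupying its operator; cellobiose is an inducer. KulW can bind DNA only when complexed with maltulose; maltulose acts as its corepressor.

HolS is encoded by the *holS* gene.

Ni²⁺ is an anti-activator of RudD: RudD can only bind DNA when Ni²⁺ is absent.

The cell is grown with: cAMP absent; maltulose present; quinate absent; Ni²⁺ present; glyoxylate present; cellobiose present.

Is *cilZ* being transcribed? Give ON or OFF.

ON

Ni²⁺ is present, so RudD is inactive.
Required activator RudD is absent, so *holS* is not transcribed.
So HolS is not produced.
Quinate is absent, so DovJ is inactive.
Glyoxylate is present, so MibP is active.
With repressor MibP bound, *yilH* is not transcribed.
So YilH is not produced.
Required activator YilH is absent, so *dovF* is not transcribed.
So DovF is not produced.
Cellobiose is present, so LutU is inactive.
With no repressor bound, *sovY* is transcribed.
So SovY is produced and active.
Maltulose is present, so KulW is active.
With repressor SovY bound, *orvC* is not transcribed.
So OrvC is not produced.
With no repressor bound, *cilZ* is transcribed.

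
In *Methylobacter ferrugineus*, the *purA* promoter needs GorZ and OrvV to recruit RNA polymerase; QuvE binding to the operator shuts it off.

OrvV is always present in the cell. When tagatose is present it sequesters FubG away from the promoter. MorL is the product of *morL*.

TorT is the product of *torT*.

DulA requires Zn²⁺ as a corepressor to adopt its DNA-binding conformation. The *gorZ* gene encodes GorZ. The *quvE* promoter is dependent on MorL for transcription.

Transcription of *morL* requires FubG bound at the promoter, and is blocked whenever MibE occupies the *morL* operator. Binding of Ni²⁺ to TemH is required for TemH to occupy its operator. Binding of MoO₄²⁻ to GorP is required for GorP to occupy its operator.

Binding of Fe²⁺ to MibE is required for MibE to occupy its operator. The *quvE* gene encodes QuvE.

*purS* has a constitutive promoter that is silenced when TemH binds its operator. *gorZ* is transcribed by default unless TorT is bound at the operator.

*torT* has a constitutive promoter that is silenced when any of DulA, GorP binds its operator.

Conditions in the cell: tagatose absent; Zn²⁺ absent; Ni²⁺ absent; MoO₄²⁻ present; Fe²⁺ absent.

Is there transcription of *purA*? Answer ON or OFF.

Zn²⁺ is absent, so DulA is inactive.
MoO₄²⁻ is present, so GorP is active.
With repressor GorP bound, *torT* is not transcribed.
So TorT is not produced.
With no repressor bound, *gorZ* is transcribed.
So GorZ is produced and active.
OrvV is produced constitutively and is active.
Fe²⁺ is absent, so MibE is inactive.
Tagatose is absent, so FubG is active.
No repressor is bound and FubG is active, so *morL* is transcribed.
So MorL is produced and active.
No repressor is bound and MorL is active, so *quvE* is transcribed.
So QuvE is produced and active.
With repressor QuvE bound, *purA* is not transcribed.

OFF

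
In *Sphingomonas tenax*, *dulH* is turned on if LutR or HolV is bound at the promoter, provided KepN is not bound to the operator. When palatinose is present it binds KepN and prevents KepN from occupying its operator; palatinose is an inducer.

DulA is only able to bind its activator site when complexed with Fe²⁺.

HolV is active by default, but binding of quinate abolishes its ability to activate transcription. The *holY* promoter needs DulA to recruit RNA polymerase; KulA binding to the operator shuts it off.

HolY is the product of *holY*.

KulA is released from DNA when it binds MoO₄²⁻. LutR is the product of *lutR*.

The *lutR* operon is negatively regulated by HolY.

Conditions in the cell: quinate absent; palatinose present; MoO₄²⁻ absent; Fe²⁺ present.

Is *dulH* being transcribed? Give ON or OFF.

ON

Fe²⁺ is present, so DulA is active.
MoO₄²⁻ is absent, so KulA is active.
With repressor KulA bound, *holY* is not transcribed.
So HolY is not produced.
With no repressor bound, *lutR* is transcribed.
So LutR is produced and active.
Palatinose is present, so KepN is inactive.
Quinate is absent, so HolV is active.
Activator LutR is present, so *dulH* is transcribed.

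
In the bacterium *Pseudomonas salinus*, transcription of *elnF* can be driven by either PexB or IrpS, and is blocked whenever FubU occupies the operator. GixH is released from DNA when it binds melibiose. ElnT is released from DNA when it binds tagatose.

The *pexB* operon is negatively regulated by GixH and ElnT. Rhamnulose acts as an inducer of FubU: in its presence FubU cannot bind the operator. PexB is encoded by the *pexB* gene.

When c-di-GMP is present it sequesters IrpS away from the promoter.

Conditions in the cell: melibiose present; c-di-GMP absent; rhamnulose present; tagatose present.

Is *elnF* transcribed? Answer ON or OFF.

ON

Rhamnulose is present, so FubU is inactive.
Melibiose is present, so GixH is inactive.
Tagatose is present, so ElnT is inactive.
With no repressor bound, *pexB* is transcribed.
So PexB is produced and active.
c-di-GMP is absent, so IrpS is active.
Activator PexB is present, so *elnF* is transcribed.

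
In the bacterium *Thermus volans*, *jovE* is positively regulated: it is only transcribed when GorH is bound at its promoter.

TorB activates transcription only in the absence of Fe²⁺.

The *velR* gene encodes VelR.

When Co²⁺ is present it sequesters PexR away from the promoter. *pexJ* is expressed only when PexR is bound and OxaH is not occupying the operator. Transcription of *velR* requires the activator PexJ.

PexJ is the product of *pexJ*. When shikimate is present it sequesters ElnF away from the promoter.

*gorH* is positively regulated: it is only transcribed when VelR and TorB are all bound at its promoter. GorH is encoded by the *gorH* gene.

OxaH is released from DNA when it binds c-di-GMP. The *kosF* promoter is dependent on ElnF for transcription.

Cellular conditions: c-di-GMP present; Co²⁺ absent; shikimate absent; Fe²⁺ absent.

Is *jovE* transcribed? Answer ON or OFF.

ON

Co²⁺ is absent, so PexR is active.
c-di-GMP is present, so OxaH is inactive.
No repressor is bound and PexR is active, so *pexJ* is transcribed.
So PexJ is produced and active.
No repressor is bound and PexJ is active, so *velR* is transcribed.
So VelR is produced and active.
Fe²⁺ is absent, so TorB is active.
No repressor is bound and VelR and TorB are active, so *gorH* is transcribed.
So GorH is produced and active.
No repressor is bound and GorH is active, so *jovE* is transcribed.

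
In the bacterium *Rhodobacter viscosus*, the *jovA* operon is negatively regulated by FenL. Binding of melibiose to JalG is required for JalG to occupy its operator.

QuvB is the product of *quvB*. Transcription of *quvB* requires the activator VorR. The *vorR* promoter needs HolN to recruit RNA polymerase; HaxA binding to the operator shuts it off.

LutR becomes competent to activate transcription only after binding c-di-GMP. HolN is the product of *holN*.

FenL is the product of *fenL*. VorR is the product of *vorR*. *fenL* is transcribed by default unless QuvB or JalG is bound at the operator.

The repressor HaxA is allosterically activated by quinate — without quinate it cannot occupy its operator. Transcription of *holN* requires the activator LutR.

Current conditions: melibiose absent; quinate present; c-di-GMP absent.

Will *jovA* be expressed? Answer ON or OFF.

OFF

c-di-GMP is absent, so LutR is inactive.
Required activator LutR is absent, so *holN* is not transcribed.
So HolN is not produced.
Quinate is present, so HaxA is active.
With repressor HaxA bound, *vorR* is not transcribed.
So VorR is not produced.
Required activator VorR is absent, so *quvB* is not transcribed.
So QuvB is not produced.
Melibiose is absent, so JalG is inactive.
With no repressor bound, *fenL* is transcribed.
So FenL is produced and active.
With repressor FenL bound, *jovA* is not transcribed.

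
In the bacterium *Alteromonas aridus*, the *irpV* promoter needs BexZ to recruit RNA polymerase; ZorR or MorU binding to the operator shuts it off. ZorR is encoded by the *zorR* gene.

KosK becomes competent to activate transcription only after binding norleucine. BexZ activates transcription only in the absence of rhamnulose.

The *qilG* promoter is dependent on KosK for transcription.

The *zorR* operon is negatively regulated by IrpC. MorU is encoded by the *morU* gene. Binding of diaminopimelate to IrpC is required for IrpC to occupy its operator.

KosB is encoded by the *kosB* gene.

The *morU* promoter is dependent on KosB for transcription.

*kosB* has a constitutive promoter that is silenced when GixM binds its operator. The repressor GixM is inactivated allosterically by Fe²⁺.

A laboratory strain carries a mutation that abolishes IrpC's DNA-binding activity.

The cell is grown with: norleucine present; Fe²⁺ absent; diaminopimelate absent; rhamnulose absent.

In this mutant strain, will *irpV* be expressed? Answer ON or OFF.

OFF

IrpC is non-functional in this strain, so it has no effect.
With no repressor bound, *zorR* is transcribed.
So ZorR is produced and active.
Fe²⁺ is absent, so GixM is active.
With repressor GixM bound, *kosB* is not transcribed.
So KosB is not produced.
Required activator KosB is absent, so *morU* is not transcribed.
So MorU is not produced.
Rhamnulose is absent, so BexZ is active.
With repressor ZorR bound, *irpV* is not transcribed.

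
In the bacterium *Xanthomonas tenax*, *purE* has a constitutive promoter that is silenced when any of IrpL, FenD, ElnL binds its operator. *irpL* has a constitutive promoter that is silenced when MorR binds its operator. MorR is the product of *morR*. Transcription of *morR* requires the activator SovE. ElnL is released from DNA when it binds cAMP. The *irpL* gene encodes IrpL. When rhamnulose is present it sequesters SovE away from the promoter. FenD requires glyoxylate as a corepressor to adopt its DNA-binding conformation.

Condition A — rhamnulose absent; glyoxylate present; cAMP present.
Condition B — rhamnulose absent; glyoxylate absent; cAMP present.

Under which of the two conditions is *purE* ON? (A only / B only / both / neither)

Condition A:
Rhamnulose is absent, so SovE is active.
No repressor is bound and SovE is active, so *morR* is transcribed.
So MorR is produced and active.
With repressor MorR bound, *irpL* is not transcribed.
So IrpL is not produced.
Glyoxylate is present, so FenD is active.
cAMP is present, so ElnL is inactive.
With repressor FenD bound, *purE* is not transcribed.
→ *purE* is OFF in A.
Condition B:
Rhamnulose is absent, so SovE is active.
No repressor is bound and SovE is active, so *morR* is transcribed.
So MorR is produced and active.
With repressor MorR bound, *irpL* is not transcribed.
So IrpL is not produced.
Glyoxylate is absent, so FenD is inactive.
cAMP is present, so ElnL is inactive.
With no repressor bound, *purE* is transcribed.
→ *purE* is ON in B.

B only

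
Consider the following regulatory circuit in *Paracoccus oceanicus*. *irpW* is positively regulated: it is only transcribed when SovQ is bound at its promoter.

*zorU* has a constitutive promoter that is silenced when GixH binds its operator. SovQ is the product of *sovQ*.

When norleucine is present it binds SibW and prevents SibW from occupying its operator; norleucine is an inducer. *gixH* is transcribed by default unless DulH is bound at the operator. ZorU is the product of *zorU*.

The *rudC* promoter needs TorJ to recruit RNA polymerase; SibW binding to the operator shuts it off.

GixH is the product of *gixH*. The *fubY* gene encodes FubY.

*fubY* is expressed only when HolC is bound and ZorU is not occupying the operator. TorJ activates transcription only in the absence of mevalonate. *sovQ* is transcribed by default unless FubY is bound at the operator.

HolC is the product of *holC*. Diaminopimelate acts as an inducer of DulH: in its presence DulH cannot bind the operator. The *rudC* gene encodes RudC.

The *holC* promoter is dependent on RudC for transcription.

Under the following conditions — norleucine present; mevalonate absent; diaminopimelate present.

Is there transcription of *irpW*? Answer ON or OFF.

Diaminopimelate is present, so DulH is inactive.
With no repressor bound, *gixH* is transcribed.
So GixH is produced and active.
With repressor GixH bound, *zorU* is not transcribed.
So ZorU is not produced.
Norleucine is present, so SibW is inactive.
Mevalonate is absent, so TorJ is active.
No repressor is bound and TorJ is active, so *rudC* is transcribed.
So RudC is produced and active.
No repressor is bound and RudC is active, so *holC* is transcribed.
So HolC is produced and active.
No repressor is bound and HolC is active, so *fubY* is transcribed.
So FubY is produced and active.
With repressor FubY bound, *sovQ* is not transcribed.
So SovQ is not produced.
Required activator SovQ is absent, so *irpW* is not transcribed.

OFF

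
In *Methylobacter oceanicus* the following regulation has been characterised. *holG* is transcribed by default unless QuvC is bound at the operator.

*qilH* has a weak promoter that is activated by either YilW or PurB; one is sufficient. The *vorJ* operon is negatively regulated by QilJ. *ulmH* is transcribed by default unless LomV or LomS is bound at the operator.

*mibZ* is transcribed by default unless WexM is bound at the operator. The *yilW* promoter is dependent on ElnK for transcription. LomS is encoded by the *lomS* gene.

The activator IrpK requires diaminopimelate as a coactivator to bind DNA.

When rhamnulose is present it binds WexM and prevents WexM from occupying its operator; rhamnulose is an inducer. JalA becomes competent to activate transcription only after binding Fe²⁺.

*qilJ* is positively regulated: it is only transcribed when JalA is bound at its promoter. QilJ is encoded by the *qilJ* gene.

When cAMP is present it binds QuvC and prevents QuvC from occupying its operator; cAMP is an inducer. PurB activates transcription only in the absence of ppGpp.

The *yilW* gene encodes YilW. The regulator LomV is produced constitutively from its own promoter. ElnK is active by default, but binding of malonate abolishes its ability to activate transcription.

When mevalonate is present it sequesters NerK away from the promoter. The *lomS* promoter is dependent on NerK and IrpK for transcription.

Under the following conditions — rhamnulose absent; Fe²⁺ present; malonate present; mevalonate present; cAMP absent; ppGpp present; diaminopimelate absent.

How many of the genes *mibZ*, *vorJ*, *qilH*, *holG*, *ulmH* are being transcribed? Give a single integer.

Rhamnulose is absent, so WexM is active.
With repressor WexM bound, *mibZ* is not transcribed.
→ *mibZ* is OFF.
Fe²⁺ is present, so JalA is active.
No repressor is bound and JalA is active, so *qilJ* is transcribed.
So QilJ is produced and active.
With repressor QilJ bound, *vorJ* is not transcribed.
→ *vorJ* is OFF.
Malonate is present, so ElnK is inactive.
Required activator ElnK is absent, so *yilW* is not transcribed.
So YilW is not produced.
ppGpp is present, so PurB is inactive.
No activator is available at the *qilH* promoter, so *qilH* is not transcribed.
→ *qilH* is OFF.
cAMP is absent, so QuvC is active.
With repressor QuvC bound, *holG* is not transcribed.
→ *holG* is OFF.
LomV is produced constitutively and is active.
Mevalonate is present, so NerK is inactive.
Diaminopimelate is absent, so IrpK is inactive.
Required activator NerK is absent, so *lomS* is not transcribed.
So LomS is not produced.
With repressor LomV bound, *ulmH* is not transcribed.
→ *ulmH* is OFF.
0 of the 5 genes are transcribed.

0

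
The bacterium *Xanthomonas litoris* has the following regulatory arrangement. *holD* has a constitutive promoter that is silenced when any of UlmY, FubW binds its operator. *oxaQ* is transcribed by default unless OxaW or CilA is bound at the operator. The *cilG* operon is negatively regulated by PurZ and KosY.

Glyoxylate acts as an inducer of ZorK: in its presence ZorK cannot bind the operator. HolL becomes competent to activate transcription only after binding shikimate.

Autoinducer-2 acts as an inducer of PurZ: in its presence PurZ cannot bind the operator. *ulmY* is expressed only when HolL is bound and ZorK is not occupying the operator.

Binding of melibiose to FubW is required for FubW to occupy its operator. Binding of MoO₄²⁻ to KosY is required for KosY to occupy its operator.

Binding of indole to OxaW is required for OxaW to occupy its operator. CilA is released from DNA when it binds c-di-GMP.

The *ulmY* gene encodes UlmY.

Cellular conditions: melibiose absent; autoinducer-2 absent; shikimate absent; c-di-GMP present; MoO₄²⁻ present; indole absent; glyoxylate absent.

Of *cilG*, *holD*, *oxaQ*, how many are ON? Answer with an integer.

Autoinducer-2 is absent, so PurZ is active.
MoO₄²⁻ is present, so KosY is active.
With repressor PurZ bound, *cilG* is not transcribed.
→ *cilG* is OFF.
Glyoxylate is absent, so ZorK is active.
Shikimate is absent, so HolL is inactive.
With repressor ZorK bound, *ulmY* is not transcribed.
So UlmY is not produced.
Melibiose is absent, so FubW is inactive.
With no repressor bound, *holD* is transcribed.
→ *holD* is ON.
Indole is absent, so OxaW is inactive.
c-di-GMP is present, so CilA is inactive.
With no repressor bound, *oxaQ* is transcribed.
→ *oxaQ* is ON.
2 of the 3 genes are transcribed.

2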